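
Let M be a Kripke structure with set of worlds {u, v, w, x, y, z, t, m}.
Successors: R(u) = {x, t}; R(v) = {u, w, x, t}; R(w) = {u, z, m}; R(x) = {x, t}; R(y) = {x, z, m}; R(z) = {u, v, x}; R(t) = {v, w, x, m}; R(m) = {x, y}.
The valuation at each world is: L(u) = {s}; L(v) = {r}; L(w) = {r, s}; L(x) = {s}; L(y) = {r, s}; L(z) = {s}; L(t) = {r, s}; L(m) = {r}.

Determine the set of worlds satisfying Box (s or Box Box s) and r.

Recall that Box ψ holds at a world iff ψ holds at every accessible world, and Dia ψ holds iff ψ holds at some accessible world.
Let φ = Box (s or Box Box s) and r. Evaluate φ at each world:
  u (successors {x, t}): φ is false.
  v (successors {u, w, x, t}): φ is true.
  w (successors {u, z, m}): φ is false.
  x (successors {x, t}): φ is false.
  y (successors {x, z, m}): φ is false.
  z (successors {u, v, x}): φ is false.
  t (successors {v, w, x, m}): φ is false.
  m (successors {x, y}): φ is true.
For instance, at w:
  At w: Box (s or Box Box s) is false, r is true, so Box (s or Box Box s) and r is false.
    At w: Box (s or Box Box s) requires s or Box Box s at every successor {u, z, m}.
      s or Box Box s fails at m, so Box (s or Box Box s) is false at w.
Satisfying worlds: {v, m}

v, m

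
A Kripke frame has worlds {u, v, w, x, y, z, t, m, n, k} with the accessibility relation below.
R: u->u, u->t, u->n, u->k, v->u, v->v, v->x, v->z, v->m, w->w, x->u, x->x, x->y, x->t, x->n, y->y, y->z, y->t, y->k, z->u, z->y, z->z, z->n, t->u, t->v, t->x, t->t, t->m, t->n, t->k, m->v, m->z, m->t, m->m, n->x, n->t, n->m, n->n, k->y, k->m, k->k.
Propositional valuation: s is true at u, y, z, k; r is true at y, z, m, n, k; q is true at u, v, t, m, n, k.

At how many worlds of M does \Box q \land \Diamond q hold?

1

Let φ = \Box q \land \Diamond q. Evaluate φ at each world:
  u (successors {u, t, n, k}): φ is true.
  v (successors {u, v, x, z, m}): φ is false.
  w (successors {w}): φ is false.
  x (successors {u, x, y, t, n}): φ is false.
  y (successors {y, z, t, k}): φ is false.
  z (successors {u, y, z, n}): φ is false.
  t (successors {u, v, x, t, m, n, k}): φ is false.
  m (successors {v, z, t, m}): φ is false.
  n (successors {x, t, m, n}): φ is false.
  k (successors {y, m, k}): φ is false.
For instance, at y:
  At y: \Box q is false, \Diamond q is true, so \Box q \land \Diamond q is false.
    At y: \Box q requires q at every successor {y, z, t, k}.
      q fails at y, so \Box q is false at y.
    At y: \Diamond q requires q at some successor in {y, z, t, k}.
      q holds at t, so \Diamond q is true at y.
Satisfying worlds: {u}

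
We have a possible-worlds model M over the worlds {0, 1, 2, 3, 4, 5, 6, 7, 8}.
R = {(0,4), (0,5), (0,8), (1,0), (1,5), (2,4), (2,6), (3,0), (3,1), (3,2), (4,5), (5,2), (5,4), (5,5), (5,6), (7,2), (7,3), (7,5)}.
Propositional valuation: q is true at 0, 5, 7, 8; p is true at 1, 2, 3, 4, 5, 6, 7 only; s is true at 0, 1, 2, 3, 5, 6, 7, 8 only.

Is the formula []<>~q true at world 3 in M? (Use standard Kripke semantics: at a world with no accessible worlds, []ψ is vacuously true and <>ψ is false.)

At 3: []<>~q requires <>~q at every successor {0, 1, 2}.
  <>~q fails at 1, so []<>~q is false at 3.
    At 1: <>~q requires ~q at some successor in {0, 5}.
      At 0: ~q is false.
      At 5: ~q is false.
    So <>~q is false at 1.

No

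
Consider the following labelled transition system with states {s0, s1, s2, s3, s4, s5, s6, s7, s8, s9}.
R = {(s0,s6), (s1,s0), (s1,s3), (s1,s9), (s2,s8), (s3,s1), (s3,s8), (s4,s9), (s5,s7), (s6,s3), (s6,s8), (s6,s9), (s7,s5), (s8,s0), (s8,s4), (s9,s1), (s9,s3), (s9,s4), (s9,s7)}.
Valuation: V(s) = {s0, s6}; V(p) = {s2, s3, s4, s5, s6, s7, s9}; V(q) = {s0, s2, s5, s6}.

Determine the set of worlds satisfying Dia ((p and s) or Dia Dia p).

Recall that Dia ψ holds at a world iff ψ holds at some accessible world.
Let φ = Dia ((p and s) or Dia Dia p). Evaluate φ at each world:
  s0 (successors {s6}): φ is true.
  s1 (successors {s0, s3, s9}): φ is true.
  s2 (successors {s8}): φ is true.
  s3 (successors {s1, s8}): φ is true.
  s4 (successors {s9}): φ is true.
  s5 (successors {s7}): φ is true.
  s6 (successors {s3, s8, s9}): φ is true.
  s7 (successors {s5}): φ is true.
  s8 (successors {s0, s4}): φ is true.
  s9 (successors {s1, s3, s4, s7}): φ is true.
For instance, at s4:
  At s4: Dia ((p and s) or Dia Dia p) requires (p and s) or Dia Dia p at some successor in {s9}.
    (p and s) or Dia Dia p holds at s9, so Dia ((p and s) or Dia Dia p) is true at s4.
      At s9: p and s is false, Dia Dia p is true, so (p and s) or Dia Dia p is true.
Satisfying worlds: {s0, s1, s2, s3, s4, s5, s6, s7, s8, s9}

s0, s1, s2, s3, s4, s5, s6, s7, s8, s9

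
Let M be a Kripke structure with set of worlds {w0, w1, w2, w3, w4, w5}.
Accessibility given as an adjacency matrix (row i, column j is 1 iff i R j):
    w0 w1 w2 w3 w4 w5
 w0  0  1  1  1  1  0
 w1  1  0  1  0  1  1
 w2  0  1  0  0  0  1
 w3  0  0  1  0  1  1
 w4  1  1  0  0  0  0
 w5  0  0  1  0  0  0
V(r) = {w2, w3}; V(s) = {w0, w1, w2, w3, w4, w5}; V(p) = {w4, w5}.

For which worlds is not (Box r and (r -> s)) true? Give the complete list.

w0, w1, w2, w3, w4

Let φ = not (Box r and (r -> s)). Evaluate φ at each world:
  w0 (successors {w1, w2, w3, w4}): φ is true.
  w1 (successors {w0, w2, w4, w5}): φ is true.
  w2 (successors {w1, w5}): φ is true.
  w3 (successors {w2, w4, w5}): φ is true.
  w4 (successors {w0, w1}): φ is true.
  w5 (successors {w2}): φ is false.
For instance, at w2:
  At w2: Box r and (r -> s) is false, so not (Box r and (r -> s)) is true.
    At w2: Box r is false, r -> s is true, so Box r and (r -> s) is false.
      At w2: Box r requires r at every successor {w1, w5}.
        r fails at w1, so Box r is false at w2.
Satisfying worlds: {w0, w1, w2, w3, w4}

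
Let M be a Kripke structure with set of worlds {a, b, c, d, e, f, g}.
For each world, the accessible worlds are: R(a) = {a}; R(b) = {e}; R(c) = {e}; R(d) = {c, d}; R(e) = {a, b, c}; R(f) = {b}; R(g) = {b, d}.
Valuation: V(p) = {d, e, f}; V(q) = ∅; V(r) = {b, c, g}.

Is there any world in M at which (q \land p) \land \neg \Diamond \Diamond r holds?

Let φ = (q \land p) \land \neg \Diamond \Diamond r. Evaluate φ at each world:
  a (successors {a}): φ is false.
  b (successors {e}): φ is false.
  c (successors {e}): φ is false.
  d (successors {c, d}): φ is false.
  e (successors {a, b, c}): φ is false.
  f (successors {b}): φ is false.
  g (successors {b, d}): φ is false.
For instance, at g:
  At g: q \land p is false, \neg \Diamond \Diamond r is false, so (q \land p) \land \neg \Diamond \Diamond r is false.
    At g: \Diamond \Diamond r is true, so \neg \Diamond \Diamond r is false.
      At g: \Diamond \Diamond r requires \Diamond r at some successor in {b, d}.
        \Diamond r holds at d, so \Diamond \Diamond r is true at g.

No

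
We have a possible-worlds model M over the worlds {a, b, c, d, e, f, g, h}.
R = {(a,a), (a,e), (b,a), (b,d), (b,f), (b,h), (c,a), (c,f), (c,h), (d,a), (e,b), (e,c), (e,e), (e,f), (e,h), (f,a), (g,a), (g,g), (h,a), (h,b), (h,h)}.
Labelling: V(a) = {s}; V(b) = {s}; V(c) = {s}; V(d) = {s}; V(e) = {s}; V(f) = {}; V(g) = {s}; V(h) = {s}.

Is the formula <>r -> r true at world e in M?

At e: <>r is false, r is false, so <>r -> r is true.
  At e: <>r requires r at some successor in {b, c, e, f, h}.
    At b: r is false.
    At c: r is false.
    At e: r is false.
    At f: r is false.
    At h: r is false.
  So <>r is false at e.

Yes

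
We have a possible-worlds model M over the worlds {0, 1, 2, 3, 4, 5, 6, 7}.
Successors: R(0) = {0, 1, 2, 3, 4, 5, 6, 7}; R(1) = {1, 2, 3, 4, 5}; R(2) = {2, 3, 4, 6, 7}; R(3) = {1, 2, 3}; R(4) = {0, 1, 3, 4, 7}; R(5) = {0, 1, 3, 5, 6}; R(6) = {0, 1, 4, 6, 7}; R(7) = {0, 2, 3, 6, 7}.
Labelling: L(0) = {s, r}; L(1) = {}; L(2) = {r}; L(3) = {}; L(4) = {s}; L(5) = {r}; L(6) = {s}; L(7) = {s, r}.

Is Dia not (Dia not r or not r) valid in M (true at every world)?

Recall that Dia ψ holds at a world iff ψ holds at some accessible world.
Let φ = Dia not (Dia not r or not r). Evaluate φ at each world:
  0 (successors {0, 1, 2, 3, 4, 5, 6, 7}): φ is false.
  1 (successors {1, 2, 3, 4, 5}): φ is false.
  2 (successors {2, 3, 4, 6, 7}): φ is false.
  3 (successors {1, 2, 3}): φ is false.
  4 (successors {0, 1, 3, 4, 7}): φ is false.
  5 (successors {0, 1, 3, 5, 6}): φ is false.
  6 (successors {0, 1, 4, 6, 7}): φ is false.
  7 (successors {0, 2, 3, 6, 7}): φ is false.
Detail at 0 (counterexample):
  At 0: Dia not (Dia not r or not r) requires not (Dia not r or not r) at some successor in {0, 1, 2, 3, 4, 5, 6, 7}.
    At 0: not (Dia not r or not r) is false.
    At 1: not (Dia not r or not r) is false.
    At 2: not (Dia not r or not r) is false.
    At 3: not (Dia not r or not r) is false.
    At 4: not (Dia not r or not r) is false.
    At 5: not (Dia not r or not r) is false.
    At 6: not (Dia not r or not r) is false.
    At 7: not (Dia not r or not r) is false.
  So Dia not (Dia not r or not r) is false at 0.

No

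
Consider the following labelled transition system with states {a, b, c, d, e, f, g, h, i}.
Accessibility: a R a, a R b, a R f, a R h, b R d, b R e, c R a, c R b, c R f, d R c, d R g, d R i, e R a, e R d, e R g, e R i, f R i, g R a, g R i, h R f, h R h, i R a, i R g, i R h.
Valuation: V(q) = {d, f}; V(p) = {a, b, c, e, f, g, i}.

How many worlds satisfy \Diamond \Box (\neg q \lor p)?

9

Recall that \Box ψ holds at a world iff ψ holds at every accessible world, and \Diamond ψ holds iff ψ holds at some accessible world.
Let φ = \Diamond \Box (\neg q \lor p). Evaluate φ at each world:
  a (successors {a, b, f, h}): φ is true.
  b (successors {d, e}): φ is true.
  c (successors {a, b, f}): φ is true.
  d (successors {c, g, i}): φ is true.
  e (successors {a, d, g, i}): φ is true.
  f (successors {i}): φ is true.
  g (successors {a, i}): φ is true.
  h (successors {f, h}): φ is true.
  i (successors {a, g, h}): φ is true.
For instance, at c:
  At c: \Diamond \Box (\neg q \lor p) requires \Box (\neg q \lor p) at some successor in {a, b, f}.
    \Box (\neg q \lor p) holds at a, so \Diamond \Box (\neg q \lor p) is true at c.
      At a: \Box (\neg q \lor p) requires \neg q \lor p at every successor {a, b, f, h}.
        At a: \neg q \lor p is true.
        At b: \neg q \lor p is true.
        At f: \neg q \lor p is true.
        At h: \neg q \lor p is true.
      So \Box (\neg q \lor p) is true at a.
Satisfying worlds: {a, b, c, d, e, f, g, h, i}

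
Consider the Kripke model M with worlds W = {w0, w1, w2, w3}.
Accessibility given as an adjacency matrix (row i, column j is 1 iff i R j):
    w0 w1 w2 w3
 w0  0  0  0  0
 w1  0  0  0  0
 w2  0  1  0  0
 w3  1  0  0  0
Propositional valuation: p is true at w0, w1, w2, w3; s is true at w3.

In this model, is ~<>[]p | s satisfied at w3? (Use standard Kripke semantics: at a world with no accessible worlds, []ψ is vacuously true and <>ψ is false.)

At w3: ~<>[]p is false, s is true, so ~<>[]p | s is true.
  At w3: <>[]p is true, so ~<>[]p is false.
    At w3: <>[]p requires []p at some successor in {w0}.
      []p holds at w0, so <>[]p is true at w3.

Yes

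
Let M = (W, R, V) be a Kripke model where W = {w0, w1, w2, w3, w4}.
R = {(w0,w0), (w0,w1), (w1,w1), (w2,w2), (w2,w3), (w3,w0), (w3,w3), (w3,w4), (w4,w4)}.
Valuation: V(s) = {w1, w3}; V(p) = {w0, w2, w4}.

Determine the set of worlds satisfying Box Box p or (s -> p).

Recall that Box ψ holds at a world iff ψ holds at every accessible world, and Dia ψ holds iff ψ holds at some accessible world.
Let φ = Box Box p or (s -> p). Evaluate φ at each world:
  w0 (successors {w0, w1}): φ is true.
  w1 (successors {w1}): φ is false.
  w2 (successors {w2, w3}): φ is true.
  w3 (successors {w0, w3, w4}): φ is false.
  w4 (successors {w4}): φ is true.
For instance, at w3:
  At w3: Box Box p is false, s -> p is false, so Box Box p or (s -> p) is false.
    At w3: Box Box p requires Box p at every successor {w0, w3, w4}.
      Box p fails at w0, so Box Box p is false at w3.
Satisfying worlds: {w0, w2, w4}

w0, w2, w4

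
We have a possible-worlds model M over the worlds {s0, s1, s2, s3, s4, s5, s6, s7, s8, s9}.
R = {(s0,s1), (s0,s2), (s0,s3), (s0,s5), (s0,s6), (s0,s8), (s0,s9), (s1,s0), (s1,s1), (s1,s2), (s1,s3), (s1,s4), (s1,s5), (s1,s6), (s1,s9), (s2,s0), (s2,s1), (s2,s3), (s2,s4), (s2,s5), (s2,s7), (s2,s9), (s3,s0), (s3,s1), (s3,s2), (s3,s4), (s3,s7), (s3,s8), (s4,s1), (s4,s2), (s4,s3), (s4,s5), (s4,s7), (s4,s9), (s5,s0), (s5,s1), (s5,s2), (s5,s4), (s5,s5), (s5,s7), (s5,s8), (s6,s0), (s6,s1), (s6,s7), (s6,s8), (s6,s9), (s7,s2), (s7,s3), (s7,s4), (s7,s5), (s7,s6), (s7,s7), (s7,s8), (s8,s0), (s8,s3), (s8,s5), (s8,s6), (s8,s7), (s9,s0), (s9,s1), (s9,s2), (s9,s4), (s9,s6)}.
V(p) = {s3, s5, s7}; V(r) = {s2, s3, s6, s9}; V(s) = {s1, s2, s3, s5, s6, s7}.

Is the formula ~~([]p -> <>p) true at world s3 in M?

Yes

At s3: ~([]p -> <>p) is false, so ~~([]p -> <>p) is true.
  At s3: []p -> <>p is true, so ~([]p -> <>p) is false.
    At s3: []p is false, <>p is true, so []p -> <>p is true.
      At s3: []p requires p at every successor {s0, s1, s2, s4, s7, s8}.
        p fails at s0, so []p is false at s3.
      At s3: <>p requires p at some successor in {s0, s1, s2, s4, s7, s8}.
        p holds at s7, so <>p is true at s3.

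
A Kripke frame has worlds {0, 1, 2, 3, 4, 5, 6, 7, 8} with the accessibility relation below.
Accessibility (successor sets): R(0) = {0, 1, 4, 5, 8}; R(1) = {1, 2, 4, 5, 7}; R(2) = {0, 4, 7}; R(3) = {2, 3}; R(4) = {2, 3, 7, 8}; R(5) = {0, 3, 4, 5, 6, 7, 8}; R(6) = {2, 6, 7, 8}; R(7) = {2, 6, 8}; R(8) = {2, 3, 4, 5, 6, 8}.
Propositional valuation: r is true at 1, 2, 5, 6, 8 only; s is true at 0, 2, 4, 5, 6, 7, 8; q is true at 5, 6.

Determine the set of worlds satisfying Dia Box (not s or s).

0, 1, 2, 3, 4, 5, 6, 7, 8

Let φ = Dia Box (not s or s). Evaluate φ at each world:
  0 (successors {0, 1, 4, 5, 8}): φ is true.
  1 (successors {1, 2, 4, 5, 7}): φ is true.
  2 (successors {0, 4, 7}): φ is true.
  3 (successors {2, 3}): φ is true.
  4 (successors {2, 3, 7, 8}): φ is true.
  5 (successors {0, 3, 4, 5, 6, 7, 8}): φ is true.
  6 (successors {2, 6, 7, 8}): φ is true.
  7 (successors {2, 6, 8}): φ is true.
  8 (successors {2, 3, 4, 5, 6, 8}): φ is true.
For instance, at 2:
  At 2: Dia Box (not s or s) requires Box (not s or s) at some successor in {0, 4, 7}.
    Box (not s or s) holds at 0, so Dia Box (not s or s) is true at 2.
      At 0: Box (not s or s) requires not s or s at every successor {0, 1, 4, 5, 8}.
        At 0: not s or s is true.
        At 1: not s or s is true.
        At 4: not s or s is true.
        At 5: not s or s is true.
        At 8: not s or s is true.
      So Box (not s or s) is true at 0.
Satisfying worlds: {0, 1, 2, 3, 4, 5, 6, 7, 8}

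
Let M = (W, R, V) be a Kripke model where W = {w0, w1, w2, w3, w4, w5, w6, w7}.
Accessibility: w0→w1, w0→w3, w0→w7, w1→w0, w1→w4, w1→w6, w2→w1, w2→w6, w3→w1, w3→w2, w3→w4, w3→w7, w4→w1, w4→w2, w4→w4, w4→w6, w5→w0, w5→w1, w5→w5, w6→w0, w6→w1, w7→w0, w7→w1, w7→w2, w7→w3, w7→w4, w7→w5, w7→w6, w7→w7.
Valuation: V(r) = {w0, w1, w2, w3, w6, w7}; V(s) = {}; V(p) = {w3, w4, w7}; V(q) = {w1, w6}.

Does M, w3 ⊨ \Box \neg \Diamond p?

At w3: \Box \neg \Diamond p requires \neg \Diamond p at every successor {w1, w2, w4, w7}.
  \neg \Diamond p fails at w1, so \Box \neg \Diamond p is false at w3.
    At w1: \Diamond p is true, so \neg \Diamond p is false.
      At w1: \Diamond p requires p at some successor in {w0, w4, w6}.
        p holds at w4, so \Diamond p is true at w1.

No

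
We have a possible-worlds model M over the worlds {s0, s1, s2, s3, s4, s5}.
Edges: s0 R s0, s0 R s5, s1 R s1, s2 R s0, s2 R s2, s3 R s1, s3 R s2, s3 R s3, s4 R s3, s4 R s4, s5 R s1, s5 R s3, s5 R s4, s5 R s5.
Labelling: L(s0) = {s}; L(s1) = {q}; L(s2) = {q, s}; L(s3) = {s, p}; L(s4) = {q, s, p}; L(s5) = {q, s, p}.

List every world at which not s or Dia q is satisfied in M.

Let φ = not s or Dia q. Evaluate φ at each world:
  s0 (successors {s0, s5}): φ is true.
  s1 (successors {s1}): φ is true.
  s2 (successors {s0, s2}): φ is true.
  s3 (successors {s1, s2, s3}): φ is true.
  s4 (successors {s3, s4}): φ is true.
  s5 (successors {s1, s3, s4, s5}): φ is true.
For instance, at s0:
  At s0: not s is false, Dia q is true, so not s or Dia q is true.
    At s0: Dia q requires q at some successor in {s0, s5}.
      q holds at s5, so Dia q is true at s0.
Satisfying worlds: {s0, s1, s2, s3, s4, s5}

s0, s1, s2, s3, s4, s5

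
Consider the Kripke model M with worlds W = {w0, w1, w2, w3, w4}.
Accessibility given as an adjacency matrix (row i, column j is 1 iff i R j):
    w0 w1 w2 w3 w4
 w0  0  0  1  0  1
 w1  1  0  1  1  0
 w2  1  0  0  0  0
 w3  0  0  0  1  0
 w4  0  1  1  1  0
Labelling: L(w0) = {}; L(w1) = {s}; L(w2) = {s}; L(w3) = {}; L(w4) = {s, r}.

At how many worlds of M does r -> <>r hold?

4

Let φ = r -> <>r. Evaluate φ at each world:
  w0 (successors {w2, w4}): φ is true.
  w1 (successors {w0, w2, w3}): φ is true.
  w2 (successors {w0}): φ is true.
  w3 (successors {w3}): φ is true.
  w4 (successors {w1, w2, w3}): φ is false.
For instance, at w4:
  At w4: r is true, <>r is false, so r -> <>r is false.
    At w4: <>r requires r at some successor in {w1, w2, w3}.
      At w1: r is false.
      At w2: r is false.
      At w3: r is false.
    So <>r is false at w4.
Satisfying worlds: {w0, w1, w2, w3}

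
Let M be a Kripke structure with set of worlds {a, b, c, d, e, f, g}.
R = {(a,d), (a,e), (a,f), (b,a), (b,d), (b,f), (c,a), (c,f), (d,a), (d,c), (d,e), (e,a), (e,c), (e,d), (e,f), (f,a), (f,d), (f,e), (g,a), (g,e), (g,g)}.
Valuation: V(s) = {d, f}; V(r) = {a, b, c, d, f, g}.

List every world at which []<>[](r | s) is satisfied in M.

Let φ = []<>[](r | s). Evaluate φ at each world:
  a (successors {d, e, f}): φ is true.
  b (successors {a, d, f}): φ is true.
  c (successors {a, f}): φ is true.
  d (successors {a, c, e}): φ is false.
  e (successors {a, c, d, f}): φ is false.
  f (successors {a, d, e}): φ is true.
  g (successors {a, e, g}): φ is true.
For instance, at d:
  At d: []<>[](r | s) requires <>[](r | s) at every successor {a, c, e}.
    <>[](r | s) fails at c, so []<>[](r | s) is false at d.
      At c: <>[](r | s) requires [](r | s) at some successor in {a, f}.
        At a: [](r | s) is false.
        At f: [](r | s) is false.
      So <>[](r | s) is false at c.
Satisfying worlds: {a, b, c, f, g}

a, b, c, f, g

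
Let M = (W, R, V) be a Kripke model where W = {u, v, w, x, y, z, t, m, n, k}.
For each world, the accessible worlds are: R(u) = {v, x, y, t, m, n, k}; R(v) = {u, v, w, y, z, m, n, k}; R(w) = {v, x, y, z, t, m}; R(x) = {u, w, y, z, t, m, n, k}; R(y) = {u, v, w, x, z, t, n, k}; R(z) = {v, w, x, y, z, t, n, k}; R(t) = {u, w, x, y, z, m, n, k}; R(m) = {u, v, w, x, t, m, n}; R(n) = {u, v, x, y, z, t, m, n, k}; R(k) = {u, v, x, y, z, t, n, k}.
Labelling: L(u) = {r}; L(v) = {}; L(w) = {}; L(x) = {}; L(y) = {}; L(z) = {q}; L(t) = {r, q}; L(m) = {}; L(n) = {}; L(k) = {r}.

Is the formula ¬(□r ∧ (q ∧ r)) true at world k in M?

Yes

At k: □r ∧ (q ∧ r) is false, so ¬(□r ∧ (q ∧ r)) is true.
  At k: □r is false, q ∧ r is false, so □r ∧ (q ∧ r) is false.
    At k: □r requires r at every successor {u, v, x, y, z, t, n, k}.
      r fails at v, so □r is false at k.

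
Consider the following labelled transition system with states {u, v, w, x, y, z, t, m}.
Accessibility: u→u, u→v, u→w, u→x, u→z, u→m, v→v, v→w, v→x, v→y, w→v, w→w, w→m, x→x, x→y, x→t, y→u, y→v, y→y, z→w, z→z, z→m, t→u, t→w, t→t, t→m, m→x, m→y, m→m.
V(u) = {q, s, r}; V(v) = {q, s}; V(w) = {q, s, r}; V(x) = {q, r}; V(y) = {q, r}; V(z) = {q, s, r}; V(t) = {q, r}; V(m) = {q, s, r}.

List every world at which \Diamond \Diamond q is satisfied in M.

u, v, w, x, y, z, t, m

Let φ = \Diamond \Diamond q. Evaluate φ at each world:
  u (successors {u, v, w, x, z, m}): φ is true.
  v (successors {v, w, x, y}): φ is true.
  w (successors {v, w, m}): φ is true.
  x (successors {x, y, t}): φ is true.
  y (successors {u, v, y}): φ is true.
  z (successors {w, z, m}): φ is true.
  t (successors {u, w, t, m}): φ is true.
  m (successors {x, y, m}): φ is true.
For instance, at u:
  At u: \Diamond \Diamond q requires \Diamond q at some successor in {u, v, w, x, z, m}.
    \Diamond q holds at u, so \Diamond \Diamond q is true at u.
      At u: \Diamond q requires q at some successor in {u, v, w, x, z, m}.
        q holds at u, so \Diamond q is true at u.
Satisfying worlds: {u, v, w, x, y, z, t, m}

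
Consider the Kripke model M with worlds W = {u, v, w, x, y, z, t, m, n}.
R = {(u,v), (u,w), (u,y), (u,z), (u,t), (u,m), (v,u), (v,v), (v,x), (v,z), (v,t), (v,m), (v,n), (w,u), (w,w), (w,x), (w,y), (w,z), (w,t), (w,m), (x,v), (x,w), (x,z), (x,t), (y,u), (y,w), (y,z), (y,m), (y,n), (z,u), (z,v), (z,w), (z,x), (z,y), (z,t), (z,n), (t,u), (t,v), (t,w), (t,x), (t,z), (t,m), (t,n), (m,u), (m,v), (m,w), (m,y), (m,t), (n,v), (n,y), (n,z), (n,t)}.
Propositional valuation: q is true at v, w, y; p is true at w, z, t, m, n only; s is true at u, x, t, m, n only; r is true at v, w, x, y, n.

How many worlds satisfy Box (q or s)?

Let φ = Box (q or s). Evaluate φ at each world:
  u (successors {v, w, y, z, t, m}): φ is false.
  v (successors {u, v, x, z, t, m, n}): φ is false.
  w (successors {u, w, x, y, z, t, m}): φ is false.
  x (successors {v, w, z, t}): φ is false.
  y (successors {u, w, z, m, n}): φ is false.
  z (successors {u, v, w, x, y, t, n}): φ is true.
  t (successors {u, v, w, x, z, m, n}): φ is false.
  m (successors {u, v, w, y, t}): φ is true.
  n (successors {v, y, z, t}): φ is false.
For instance, at u:
  At u: Box (q or s) requires q or s at every successor {v, w, y, z, t, m}.
    q or s fails at z, so Box (q or s) is false at u.
Satisfying worlds: {z, m}

2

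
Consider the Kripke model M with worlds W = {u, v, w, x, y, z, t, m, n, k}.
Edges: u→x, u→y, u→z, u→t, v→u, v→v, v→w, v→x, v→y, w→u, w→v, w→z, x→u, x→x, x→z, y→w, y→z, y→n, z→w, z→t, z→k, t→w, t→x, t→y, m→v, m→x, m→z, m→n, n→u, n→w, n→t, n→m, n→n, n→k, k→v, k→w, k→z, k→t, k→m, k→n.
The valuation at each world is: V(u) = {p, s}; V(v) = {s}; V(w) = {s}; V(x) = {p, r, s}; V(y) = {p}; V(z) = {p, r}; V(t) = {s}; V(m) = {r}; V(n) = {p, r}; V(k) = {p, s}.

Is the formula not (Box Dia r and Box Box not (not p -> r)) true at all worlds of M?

Yes

Let φ = not (Box Dia r and Box Box not (not p -> r)). Evaluate φ at each world:
  u (successors {x, y, z, t}): φ is true.
  v (successors {u, v, w, x, y}): φ is true.
  w (successors {u, v, z}): φ is true.
  x (successors {u, x, z}): φ is true.
  y (successors {w, z, n}): φ is true.
  z (successors {w, t, k}): φ is true.
  t (successors {w, x, y}): φ is true.
  m (successors {v, x, z, n}): φ is true.
  n (successors {u, w, t, m, n, k}): φ is true.
  k (successors {v, w, z, t, m, n}): φ is true.
For instance, at w:
  At w: Box Dia r and Box Box not (not p -> r) is false, so not (Box Dia r and Box Box not (not p -> r)) is true.
    At w: Box Dia r is false, Box Box not (not p -> r) is false, so Box Dia r and Box Box not (not p -> r) is false.
      At w: Box Dia r requires Dia r at every successor {u, v, z}.
        Dia r fails at z, so Box Dia r is false at w.
      At w: Box Box not (not p -> r) requires Box not (not p -> r) at every successor {u, v, z}.
        Box not (not p -> r) fails at u, so Box Box not (not p -> r) is false at w.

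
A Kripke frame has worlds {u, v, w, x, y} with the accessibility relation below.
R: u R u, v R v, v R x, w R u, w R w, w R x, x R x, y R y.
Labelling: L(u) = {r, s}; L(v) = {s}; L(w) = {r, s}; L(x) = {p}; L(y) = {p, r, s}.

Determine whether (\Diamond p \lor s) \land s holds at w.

At w: \Diamond p \lor s is true, s is true, so (\Diamond p \lor s) \land s is true.
  At w: \Diamond p is true, s is true, so \Diamond p \lor s is true.
    At w: \Diamond p requires p at some successor in {u, w, x}.
      p holds at x, so \Diamond p is true at w.

Yes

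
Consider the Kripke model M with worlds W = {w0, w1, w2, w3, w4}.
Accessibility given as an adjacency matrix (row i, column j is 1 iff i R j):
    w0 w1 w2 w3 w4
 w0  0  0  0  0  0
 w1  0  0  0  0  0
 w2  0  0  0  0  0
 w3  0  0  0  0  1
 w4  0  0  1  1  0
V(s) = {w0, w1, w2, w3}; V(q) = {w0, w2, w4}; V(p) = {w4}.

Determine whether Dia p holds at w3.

Yes

At w3: Dia p requires p at some successor in {w4}.
  p holds at w4, so Dia p is true at w3.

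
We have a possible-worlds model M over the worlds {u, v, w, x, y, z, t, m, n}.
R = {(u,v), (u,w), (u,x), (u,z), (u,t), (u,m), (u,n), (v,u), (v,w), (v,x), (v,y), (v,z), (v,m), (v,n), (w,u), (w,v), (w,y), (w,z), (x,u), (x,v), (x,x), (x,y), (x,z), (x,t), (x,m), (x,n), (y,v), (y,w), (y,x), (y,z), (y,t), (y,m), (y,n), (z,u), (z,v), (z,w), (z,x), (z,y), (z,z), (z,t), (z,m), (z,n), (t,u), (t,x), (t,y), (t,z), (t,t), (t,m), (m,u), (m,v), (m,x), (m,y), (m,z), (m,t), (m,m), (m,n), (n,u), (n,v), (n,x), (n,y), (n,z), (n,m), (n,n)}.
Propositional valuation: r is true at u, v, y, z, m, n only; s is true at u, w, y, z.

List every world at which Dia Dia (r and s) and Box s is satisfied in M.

none

Let φ = Dia Dia (r and s) and Box s. Evaluate φ at each world:
  u (successors {v, w, x, z, t, m, n}): φ is false.
  v (successors {u, w, x, y, z, m, n}): φ is false.
  w (successors {u, v, y, z}): φ is false.
  x (successors {u, v, x, y, z, t, m, n}): φ is false.
  y (successors {v, w, x, z, t, m, n}): φ is false.
  z (successors {u, v, w, x, y, z, t, m, n}): φ is false.
  t (successors {u, x, y, z, t, m}): φ is false.
  m (successors {u, v, x, y, z, t, m, n}): φ is false.
  n (successors {u, v, x, y, z, m, n}): φ is false.
For instance, at t:
  At t: Dia Dia (r and s) is true, Box s is false, so Dia Dia (r and s) and Box s is false.
    At t: Dia Dia (r and s) requires Dia (r and s) at some successor in {u, x, y, z, t, m}.
      Dia (r and s) holds at u, so Dia Dia (r and s) is true at t.
    At t: Box s requires s at every successor {u, x, y, z, t, m}.
      s fails at x, so Box s is false at t.
Satisfying worlds: none.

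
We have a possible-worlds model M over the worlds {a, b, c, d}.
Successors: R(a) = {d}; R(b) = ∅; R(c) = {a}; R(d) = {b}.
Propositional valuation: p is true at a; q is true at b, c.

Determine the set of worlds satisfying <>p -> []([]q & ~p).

a, b, d

Let φ = <>p -> []([]q & ~p). Evaluate φ at each world:
  a (successors {d}): φ is true.
  b (successors ∅): φ is true.
  c (successors {a}): φ is false.
  d (successors {b}): φ is true.
For instance, at c:
  At c: <>p is true, []([]q & ~p) is false, so <>p -> []([]q & ~p) is false.
    At c: <>p requires p at some successor in {a}.
      p holds at a, so <>p is true at c.
    At c: []([]q & ~p) requires []q & ~p at every successor {a}.
      []q & ~p fails at a, so []([]q & ~p) is false at c.
Satisfying worlds: {a, b, d}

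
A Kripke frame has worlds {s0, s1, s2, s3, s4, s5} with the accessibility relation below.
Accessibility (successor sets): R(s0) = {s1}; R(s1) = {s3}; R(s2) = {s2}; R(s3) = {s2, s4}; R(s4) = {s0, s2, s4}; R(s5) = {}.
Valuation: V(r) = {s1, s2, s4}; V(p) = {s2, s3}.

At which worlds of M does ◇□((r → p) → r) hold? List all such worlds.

s1, s2, s3, s4

Let φ = ◇□((r → p) → r). Evaluate φ at each world:
  s0 (successors {s1}): φ is false.
  s1 (successors {s3}): φ is true.
  s2 (successors {s2}): φ is true.
  s3 (successors {s2, s4}): φ is true.
  s4 (successors {s0, s2, s4}): φ is true.
  s5 (successors ∅): φ is false.
For instance, at s3:
  At s3: ◇□((r → p) → r) requires □((r → p) → r) at some successor in {s2, s4}.
    □((r → p) → r) holds at s2, so ◇□((r → p) → r) is true at s3.
      At s2: □((r → p) → r) requires (r → p) → r at every successor {s2}.
        At s2: (r → p) → r is true.
      So □((r → p) → r) is true at s2.
Satisfying worlds: {s1, s2, s3, s4}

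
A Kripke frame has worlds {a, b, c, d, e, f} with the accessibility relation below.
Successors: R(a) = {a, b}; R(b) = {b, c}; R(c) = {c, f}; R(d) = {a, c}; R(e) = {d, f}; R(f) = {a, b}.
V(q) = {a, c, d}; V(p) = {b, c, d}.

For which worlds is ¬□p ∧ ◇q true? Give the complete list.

Recall that □ψ holds at a world iff ψ holds at every accessible world, and ◇ψ holds iff ψ holds at some accessible world.
Let φ = ¬□p ∧ ◇q. Evaluate φ at each world:
  a (successors {a, b}): φ is true.
  b (successors {b, c}): φ is false.
  c (successors {c, f}): φ is true.
  d (successors {a, c}): φ is true.
  e (successors {d, f}): φ is true.
  f (successors {a, b}): φ is true.
For instance, at f:
  At f: ¬□p is true, ◇q is true, so ¬□p ∧ ◇q is true.
    At f: □p is false, so ¬□p is true.
      At f: □p requires p at every successor {a, b}.
        p fails at a, so □p is false at f.
    At f: ◇q requires q at some successor in {a, b}.
      q holds at a, so ◇q is true at f.
Satisfying worlds: {a, c, d, e, f}

a, c, d, e, f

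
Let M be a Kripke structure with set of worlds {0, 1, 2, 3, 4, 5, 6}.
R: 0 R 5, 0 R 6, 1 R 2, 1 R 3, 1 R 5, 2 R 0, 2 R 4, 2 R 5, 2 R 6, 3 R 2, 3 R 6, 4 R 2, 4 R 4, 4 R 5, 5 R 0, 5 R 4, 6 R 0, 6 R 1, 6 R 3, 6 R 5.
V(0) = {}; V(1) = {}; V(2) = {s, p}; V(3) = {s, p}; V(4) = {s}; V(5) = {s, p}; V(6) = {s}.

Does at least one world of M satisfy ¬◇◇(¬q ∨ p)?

Let φ = ¬◇◇(¬q ∨ p). Evaluate φ at each world:
  0 (successors {5, 6}): φ is false.
  1 (successors {2, 3, 5}): φ is false.
  2 (successors {0, 4, 5, 6}): φ is false.
  3 (successors {2, 6}): φ is false.
  4 (successors {2, 4, 5}): φ is false.
  5 (successors {0, 4}): φ is false.
  6 (successors {0, 1, 3, 5}): φ is false.
For instance, at 2:
  At 2: ◇◇(¬q ∨ p) is true, so ¬◇◇(¬q ∨ p) is false.
    At 2: ◇◇(¬q ∨ p) requires ◇(¬q ∨ p) at some successor in {0, 4, 5, 6}.
      ◇(¬q ∨ p) holds at 0, so ◇◇(¬q ∨ p) is true at 2.

No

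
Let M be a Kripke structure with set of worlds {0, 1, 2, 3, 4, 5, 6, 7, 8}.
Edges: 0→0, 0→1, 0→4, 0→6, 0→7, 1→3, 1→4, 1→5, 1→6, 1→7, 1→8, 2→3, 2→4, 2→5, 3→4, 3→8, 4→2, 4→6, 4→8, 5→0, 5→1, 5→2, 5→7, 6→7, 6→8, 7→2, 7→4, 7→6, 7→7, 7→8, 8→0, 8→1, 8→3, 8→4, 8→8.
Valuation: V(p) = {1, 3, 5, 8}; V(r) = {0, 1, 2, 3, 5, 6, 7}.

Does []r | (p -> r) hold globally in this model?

Let φ = []r | (p -> r). Evaluate φ at each world:
  0 (successors {0, 1, 4, 6, 7}): φ is true.
  1 (successors {3, 4, 5, 6, 7, 8}): φ is true.
  2 (successors {3, 4, 5}): φ is true.
  3 (successors {4, 8}): φ is true.
  4 (successors {2, 6, 8}): φ is true.
  5 (successors {0, 1, 2, 7}): φ is true.
  6 (successors {7, 8}): φ is true.
  7 (successors {2, 4, 6, 7, 8}): φ is true.
  8 (successors {0, 1, 3, 4, 8}): φ is false.
Detail at 8 (counterexample):
  At 8: []r is false, p -> r is false, so []r | (p -> r) is false.
    At 8: []r requires r at every successor {0, 1, 3, 4, 8}.
      r fails at 4, so []r is false at 8.

No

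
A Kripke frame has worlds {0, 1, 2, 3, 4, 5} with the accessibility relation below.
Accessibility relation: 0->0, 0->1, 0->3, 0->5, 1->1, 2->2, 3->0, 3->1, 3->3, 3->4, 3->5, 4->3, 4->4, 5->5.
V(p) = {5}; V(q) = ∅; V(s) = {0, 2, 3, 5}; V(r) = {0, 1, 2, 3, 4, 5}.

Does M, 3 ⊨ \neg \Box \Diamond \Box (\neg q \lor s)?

No

At 3: \Box \Diamond \Box (\neg q \lor s) is true, so \neg \Box \Diamond \Box (\neg q \lor s) is false.
  At 3: \Box \Diamond \Box (\neg q \lor s) requires \Diamond \Box (\neg q \lor s) at every successor {0, 1, 3, 4, 5}.
    At 0: \Diamond \Box (\neg q \lor s) is true.
    At 1: \Diamond \Box (\neg q \lor s) is true.
    At 3: \Diamond \Box (\neg q \lor s) is true.
    At 4: \Diamond \Box (\neg q \lor s) is true.
    At 5: \Diamond \Box (\neg q \lor s) is true.
  So \Box \Diamond \Box (\neg q \lor s) is true at 3.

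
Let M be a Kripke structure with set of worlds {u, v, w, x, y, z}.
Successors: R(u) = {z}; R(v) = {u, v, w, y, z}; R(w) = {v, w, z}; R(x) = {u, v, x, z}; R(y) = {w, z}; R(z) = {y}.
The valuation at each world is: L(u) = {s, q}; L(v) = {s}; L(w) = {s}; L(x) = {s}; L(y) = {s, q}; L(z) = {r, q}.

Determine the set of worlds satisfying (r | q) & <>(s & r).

none

Let φ = (r | q) & <>(s & r). Evaluate φ at each world:
  u (successors {z}): φ is false.
  v (successors {u, v, w, y, z}): φ is false.
  w (successors {v, w, z}): φ is false.
  x (successors {u, v, x, z}): φ is false.
  y (successors {w, z}): φ is false.
  z (successors {y}): φ is false.
For instance, at z:
  At z: r | q is true, <>(s & r) is false, so (r | q) & <>(s & r) is false.
    At z: <>(s & r) requires s & r at some successor in {y}.
      At y: s & r is false.
    So <>(s & r) is false at z.
Satisfying worlds: none.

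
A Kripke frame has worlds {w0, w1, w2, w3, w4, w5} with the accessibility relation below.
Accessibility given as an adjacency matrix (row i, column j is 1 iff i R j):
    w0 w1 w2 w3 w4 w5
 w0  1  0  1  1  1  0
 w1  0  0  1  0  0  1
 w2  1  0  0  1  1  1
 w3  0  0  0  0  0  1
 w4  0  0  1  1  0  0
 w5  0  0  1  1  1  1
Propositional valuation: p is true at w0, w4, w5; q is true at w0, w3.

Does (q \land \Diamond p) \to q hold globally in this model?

Yes

Let φ = (q \land \Diamond p) \to q. Evaluate φ at each world:
  w0 (successors {w0, w2, w3, w4}): φ is true.
  w1 (successors {w2, w5}): φ is true.
  w2 (successors {w0, w3, w4, w5}): φ is true.
  w3 (successors {w5}): φ is true.
  w4 (successors {w2, w3}): φ is true.
  w5 (successors {w2, w3, w4, w5}): φ is true.
For instance, at w2:
  At w2: q \land \Diamond p is false, q is false, so (q \land \Diamond p) \to q is true.
    At w2: q is false, \Diamond p is true, so q \land \Diamond p is false.
      At w2: \Diamond p requires p at some successor in {w0, w3, w4, w5}.
        p holds at w0, so \Diamond p is true at w2.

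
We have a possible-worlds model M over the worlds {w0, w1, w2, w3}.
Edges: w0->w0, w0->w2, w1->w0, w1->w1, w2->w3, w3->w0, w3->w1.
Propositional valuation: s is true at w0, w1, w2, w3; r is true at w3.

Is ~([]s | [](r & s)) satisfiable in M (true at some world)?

Recall that []ψ holds at a world iff ψ holds at every accessible world, and <>ψ holds iff ψ holds at some accessible world.
Let φ = ~([]s | [](r & s)). Evaluate φ at each world:
  w0 (successors {w0, w2}): φ is false.
  w1 (successors {w0, w1}): φ is false.
  w2 (successors {w3}): φ is false.
  w3 (successors {w0, w1}): φ is false.
For instance, at w1:
  At w1: []s | [](r & s) is true, so ~([]s | [](r & s)) is false.
    At w1: []s is true, [](r & s) is false, so []s | [](r & s) is true.
      At w1: []s requires s at every successor {w0, w1}.
        At w0: s is true.
        At w1: s is true.
      So []s is true at w1.
      At w1: [](r & s) requires r & s at every successor {w0, w1}.
        r & s fails at w0, so [](r & s) is false at w1.

No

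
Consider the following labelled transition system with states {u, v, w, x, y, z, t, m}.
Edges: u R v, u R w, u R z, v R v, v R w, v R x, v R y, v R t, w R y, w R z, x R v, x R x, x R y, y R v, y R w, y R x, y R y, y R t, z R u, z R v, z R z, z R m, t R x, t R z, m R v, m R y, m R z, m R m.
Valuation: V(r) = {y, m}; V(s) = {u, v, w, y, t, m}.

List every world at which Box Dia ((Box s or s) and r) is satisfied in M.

u, w, x, t, m

Recall that Box ψ holds at a world iff ψ holds at every accessible world, and Dia ψ holds iff ψ holds at some accessible world.
Let φ = Box Dia ((Box s or s) and r). Evaluate φ at each world:
  u (successors {v, w, z}): φ is true.
  v (successors {v, w, x, y, t}): φ is false.
  w (successors {y, z}): φ is true.
  x (successors {v, x, y}): φ is true.
  y (successors {v, w, x, y, t}): φ is false.
  z (successors {u, v, z, m}): φ is false.
  t (successors {x, z}): φ is true.
  m (successors {v, y, z, m}): φ is true.
For instance, at w:
  At w: Box Dia ((Box s or s) and r) requires Dia ((Box s or s) and r) at every successor {y, z}.
      At y: Dia ((Box s or s) and r) requires (Box s or s) and r at some successor in {v, w, x, y, t}.
        (Box s or s) and r holds at y, so Dia ((Box s or s) and r) is true at y.
      At z: Dia ((Box s or s) and r) requires (Box s or s) and r at some successor in {u, v, z, m}.
        (Box s or s) and r holds at m, so Dia ((Box s or s) and r) is true at z.
  So Box Dia ((Box s or s) and r) is true at w.
Satisfying worlds: {u, w, x, t, m}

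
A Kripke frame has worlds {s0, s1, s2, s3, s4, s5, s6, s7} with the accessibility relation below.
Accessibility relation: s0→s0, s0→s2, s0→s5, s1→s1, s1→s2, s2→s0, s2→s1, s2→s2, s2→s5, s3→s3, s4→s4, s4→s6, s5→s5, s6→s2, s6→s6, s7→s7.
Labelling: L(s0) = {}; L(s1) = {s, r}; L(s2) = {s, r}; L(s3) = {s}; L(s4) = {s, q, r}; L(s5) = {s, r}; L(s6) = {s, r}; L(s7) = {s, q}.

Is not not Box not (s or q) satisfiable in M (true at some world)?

Let φ = not not Box not (s or q). Evaluate φ at each world:
  s0 (successors {s0, s2, s5}): φ is false.
  s1 (successors {s1, s2}): φ is false.
  s2 (successors {s0, s1, s2, s5}): φ is false.
  s3 (successors {s3}): φ is false.
  s4 (successors {s4, s6}): φ is false.
  s5 (successors {s5}): φ is false.
  s6 (successors {s2, s6}): φ is false.
  s7 (successors {s7}): φ is false.
For instance, at s7:
  At s7: not Box not (s or q) is true, so not not Box not (s or q) is false.
    At s7: Box not (s or q) is false, so not Box not (s or q) is true.
      At s7: Box not (s or q) requires not (s or q) at every successor {s7}.
        not (s or q) fails at s7, so Box not (s or q) is false at s7.

No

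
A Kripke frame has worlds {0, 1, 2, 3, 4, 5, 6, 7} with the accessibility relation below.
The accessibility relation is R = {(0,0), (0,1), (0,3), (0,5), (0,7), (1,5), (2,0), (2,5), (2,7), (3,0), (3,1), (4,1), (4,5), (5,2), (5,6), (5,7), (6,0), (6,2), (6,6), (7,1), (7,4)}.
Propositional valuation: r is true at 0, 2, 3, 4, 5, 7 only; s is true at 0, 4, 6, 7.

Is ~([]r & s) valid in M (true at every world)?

Yes

Let φ = ~([]r & s). Evaluate φ at each world:
  0 (successors {0, 1, 3, 5, 7}): φ is true.
  1 (successors {5}): φ is true.
  2 (successors {0, 5, 7}): φ is true.
  3 (successors {0, 1}): φ is true.
  4 (successors {1, 5}): φ is true.
  5 (successors {2, 6, 7}): φ is true.
  6 (successors {0, 2, 6}): φ is true.
  7 (successors {1, 4}): φ is true.
For instance, at 0:
  At 0: []r & s is false, so ~([]r & s) is true.
    At 0: []r is false, s is true, so []r & s is false.
      At 0: []r requires r at every successor {0, 1, 3, 5, 7}.
        r fails at 1, so []r is false at 0.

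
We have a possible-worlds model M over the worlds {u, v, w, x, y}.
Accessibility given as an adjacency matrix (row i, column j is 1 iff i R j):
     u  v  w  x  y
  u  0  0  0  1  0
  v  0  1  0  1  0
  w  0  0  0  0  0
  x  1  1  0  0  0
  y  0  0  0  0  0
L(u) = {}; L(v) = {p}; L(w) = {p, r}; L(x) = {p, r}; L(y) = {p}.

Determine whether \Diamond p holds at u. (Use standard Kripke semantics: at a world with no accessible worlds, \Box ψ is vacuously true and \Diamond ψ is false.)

At u: \Diamond p requires p at some successor in {x}.
  p holds at x, so \Diamond p is true at u.

Yes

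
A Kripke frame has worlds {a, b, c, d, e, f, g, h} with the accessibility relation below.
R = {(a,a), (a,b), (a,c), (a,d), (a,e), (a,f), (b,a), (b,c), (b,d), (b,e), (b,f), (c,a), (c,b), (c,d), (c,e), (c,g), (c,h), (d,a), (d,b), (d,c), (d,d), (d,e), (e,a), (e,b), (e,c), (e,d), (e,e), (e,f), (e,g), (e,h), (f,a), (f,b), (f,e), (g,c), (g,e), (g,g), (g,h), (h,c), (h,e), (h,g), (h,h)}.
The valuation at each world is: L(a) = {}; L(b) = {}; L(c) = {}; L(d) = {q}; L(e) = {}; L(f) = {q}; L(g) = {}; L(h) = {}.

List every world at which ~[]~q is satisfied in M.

a, b, c, d, e

Recall that []ψ holds at a world iff ψ holds at every accessible world, and <>ψ holds iff ψ holds at some accessible world.
Let φ = ~[]~q. Evaluate φ at each world:
  a (successors {a, b, c, d, e, f}): φ is true.
  b (successors {a, c, d, e, f}): φ is true.
  c (successors {a, b, d, e, g, h}): φ is true.
  d (successors {a, b, c, d, e}): φ is true.
  e (successors {a, b, c, d, e, f, g, h}): φ is true.
  f (successors {a, b, e}): φ is false.
  g (successors {c, e, g, h}): φ is false.
  h (successors {c, e, g, h}): φ is false.
For instance, at h:
  At h: []~q is true, so ~[]~q is false.
    At h: []~q requires ~q at every successor {c, e, g, h}.
      At c: ~q is true.
      At e: ~q is true.
      At g: ~q is true.
      At h: ~q is true.
    So []~q is true at h.
Satisfying worlds: {a, b, c, d, e}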